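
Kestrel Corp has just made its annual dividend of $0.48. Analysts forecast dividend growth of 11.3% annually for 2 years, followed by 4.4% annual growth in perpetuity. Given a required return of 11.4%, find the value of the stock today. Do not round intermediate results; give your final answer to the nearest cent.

$8.10

D_1 = 0.53424
D_2 = 0.59461
Terminal value at year 2: TV = D_2×(1+g_2)/(r−g_2) = 0.62077/0.07 = 8.86817
P_0 = D_1/(1+r)^1 + D_2/(1+r)^2 + TV/(1+r)^2
    = 0.47957 + 0.47914 + 7.14601 = 8.10472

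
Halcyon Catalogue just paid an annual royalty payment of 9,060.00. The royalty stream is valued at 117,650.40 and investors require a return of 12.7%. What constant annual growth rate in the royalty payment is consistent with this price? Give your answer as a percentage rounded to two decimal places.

4.64%

P = D₀(1+g)/(r−g) ⇒ P(r−g) = D₀(1+g) ⇒ g(P+D₀) = P·r − D₀
g = (P·r − D₀)/(P + D₀) = (117,650.40×0.127 − 9,060.00) / (117,650.40 + 9,060.00) = 0.046418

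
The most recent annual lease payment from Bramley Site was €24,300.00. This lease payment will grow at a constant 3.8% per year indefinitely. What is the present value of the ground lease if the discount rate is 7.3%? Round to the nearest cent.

€720668.57

D₁ = D₀ × (1 + g) = €24,300.00 × 1.038 = €25,223.4000
Growing perpetuity: P = D₁ / (r − g) = €25,223.4000 / (0.073 − 0.038) = €720,668.57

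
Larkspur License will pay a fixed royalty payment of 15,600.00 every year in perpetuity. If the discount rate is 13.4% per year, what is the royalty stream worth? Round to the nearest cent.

116417.91

Level perpetuity: PV = C / r = 15,600.00 / 0.134 = 116,417.91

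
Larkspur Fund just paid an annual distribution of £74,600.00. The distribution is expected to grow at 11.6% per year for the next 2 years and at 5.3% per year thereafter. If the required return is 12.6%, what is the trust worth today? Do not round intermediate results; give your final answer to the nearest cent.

D_1 = 83253.60000
D_2 = 92911.01760
Terminal value at year 2: TV = D_2×(1+g_2)/(r−g_2) = 97835.30153/0.073 = 1340209.61004
P_0 = D_1/(1+r)^1 + D_2/(1+r)^2 + TV/(1+r)^2
    = 73937.47780 + 73280.83945 + 1057051.01291 = 1204269.33015

£1204269.33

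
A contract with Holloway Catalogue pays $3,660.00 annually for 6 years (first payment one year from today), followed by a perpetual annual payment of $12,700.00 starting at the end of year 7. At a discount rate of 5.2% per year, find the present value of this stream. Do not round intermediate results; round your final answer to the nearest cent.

PV of 6-year annuity: $3,660.00 × [1 − (1+0.052)^−6] / 0.052 = 18458.80264
Perpetuity value at year 6: $12,700.00 / 0.052 = 244230.76923
PV of perpetuity: 244230.76923 / (1+0.052)^6 = 180179.73275
Total PV = 18458.80264 + 180179.73275 = 198638.53539

$198638.54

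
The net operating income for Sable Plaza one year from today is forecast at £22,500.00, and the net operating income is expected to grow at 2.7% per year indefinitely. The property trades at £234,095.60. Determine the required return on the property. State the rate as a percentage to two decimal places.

P = D₁/(r − g) ⇒ r = D₁/P + g = £22,500.0000/£234,095.60 + 0.027 = 0.096115 + 0.027 = 0.123115

12.31%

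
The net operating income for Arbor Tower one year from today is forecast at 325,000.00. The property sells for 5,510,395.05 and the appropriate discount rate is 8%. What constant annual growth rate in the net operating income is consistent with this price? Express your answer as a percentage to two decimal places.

P = D₁/(r−g) ⇒ g = r − D₁/P = 0.08 − 325,000.00/5,510,395.05 = 0.021021

2.10%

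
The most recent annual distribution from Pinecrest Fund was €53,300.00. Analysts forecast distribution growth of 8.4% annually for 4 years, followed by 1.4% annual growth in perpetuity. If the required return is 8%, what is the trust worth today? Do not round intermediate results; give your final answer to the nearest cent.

D_1 = 57777.20000
D_2 = 62630.48480
D_3 = 67891.44552
D_4 = 73594.32695
Terminal value at year 4: TV = D_4×(1+g_2)/(r−g_2) = 74624.64752/0.066 = 1130676.47764
P_0 = D_1/(1+r)^1 + D_2/(1+r)^2 + D_3/(1+r)^3 + D_4/(1+r)^4 + TV/(1+r)^4
    = 53497.40741 + 53695.54595 + 53894.41835 + 54094.02730 + 831080.96492 = 1046262.36393

€1046262.36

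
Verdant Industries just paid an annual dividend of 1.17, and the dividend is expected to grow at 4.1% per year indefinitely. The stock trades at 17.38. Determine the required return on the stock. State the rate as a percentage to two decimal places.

11.11%

D₁ = 1.17 × 1.041 = 1.2180
P = D₁/(r − g) ⇒ r = D₁/P + g = 1.2180/17.38 + 0.041 = 0.070079 + 0.041 = 0.111079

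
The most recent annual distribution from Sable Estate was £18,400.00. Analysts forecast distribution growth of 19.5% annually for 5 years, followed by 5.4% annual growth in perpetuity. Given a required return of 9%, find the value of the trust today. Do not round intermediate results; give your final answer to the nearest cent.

D_1 = 21988.00000
D_2 = 26275.66000
D_3 = 31399.41370
D_4 = 37522.29937
D_5 = 44839.14775
Terminal value at year 5: TV = D_5×(1+g_2)/(r−g_2) = 47260.46173/0.036 = 1312790.60354
P_0 = D_1/(1+r)^1 + D_2/(1+r)^2 + D_3/(1+r)^3 + D_4/(1+r)^4 + D_5/(1+r)^5 + TV/(1+r)^5
    = 20172.47706 + 22115.69733 + 24246.10854 + 26581.74285 + 29142.36946 + 853223.81688 = 975482.21212

£975482.21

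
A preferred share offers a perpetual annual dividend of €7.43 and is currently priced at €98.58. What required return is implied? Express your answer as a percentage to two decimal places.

P = C/r ⇒ r = C/P = €7.43/€98.58 = 0.075370

7.54%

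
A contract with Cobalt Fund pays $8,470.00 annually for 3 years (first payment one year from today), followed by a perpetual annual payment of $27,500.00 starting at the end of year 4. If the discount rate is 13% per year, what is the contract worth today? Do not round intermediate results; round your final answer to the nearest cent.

$166605.73

PV of 3-year annuity: $8,470.00 × [1 − (1+0.13)^−3] / 0.13 = 19998.96250
Perpetuity value at year 3: $27,500.00 / 0.13 = 211538.46154
PV of perpetuity: 211538.46154 / (1+0.13)^3 = 146606.76510
Total PV = 19998.96250 + 146606.76510 = 166605.72760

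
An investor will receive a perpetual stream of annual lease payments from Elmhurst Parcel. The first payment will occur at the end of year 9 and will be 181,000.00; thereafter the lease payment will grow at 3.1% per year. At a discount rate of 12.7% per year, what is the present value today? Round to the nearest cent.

Value at end of year 8: C₁ / (r − g) = 181,000.00 / (0.127 − 0.031) = 1,885,416.6667
Discount to today: PV = 1,885,416.6667 / (1 + 0.127)^8 = 1,885,416.6667 / 2.602504 = 724,462.67

724462.67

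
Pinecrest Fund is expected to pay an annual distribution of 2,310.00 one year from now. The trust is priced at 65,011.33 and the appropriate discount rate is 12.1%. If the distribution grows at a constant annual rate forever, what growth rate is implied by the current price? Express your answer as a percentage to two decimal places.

P = D₁/(r−g) ⇒ g = r − D₁/P = 0.121 − 2,310.00/65,011.33 = 0.085468

8.55%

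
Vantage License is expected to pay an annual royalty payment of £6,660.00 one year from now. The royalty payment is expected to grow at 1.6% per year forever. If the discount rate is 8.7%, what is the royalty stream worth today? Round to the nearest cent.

£93802.82

Growing perpetuity: P = D₁ / (r − g) = £6,660.0000 / (0.087 − 0.016) = £93,802.82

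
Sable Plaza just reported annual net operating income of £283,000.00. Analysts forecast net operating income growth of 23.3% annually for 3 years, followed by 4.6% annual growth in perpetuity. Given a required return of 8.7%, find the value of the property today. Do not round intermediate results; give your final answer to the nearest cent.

£11635607.57

D_1 = 348939.00000
D_2 = 430241.78700
D_3 = 530488.12337
Terminal value at year 3: TV = D_3×(1+g_2)/(r−g_2) = 554890.57705/0.041 = 13533916.51332
P_0 = D_1/(1+r)^1 + D_2/(1+r)^2 + D_3/(1+r)^3 + TV/(1+r)^3
    = 321011.03956 + 364127.51773 + 413035.16961 + 10537433.83928 = 11635607.56618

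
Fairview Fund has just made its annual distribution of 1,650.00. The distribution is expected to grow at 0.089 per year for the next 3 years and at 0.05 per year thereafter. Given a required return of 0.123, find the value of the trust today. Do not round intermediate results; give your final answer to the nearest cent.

26298.14

D_1 = 1796.85000
D_2 = 1956.76965
D_3 = 2130.92215
Terminal value at year 3: TV = D_3×(1+g_2)/(r−g_2) = 2237.46826/0.073 = 30650.25009
P_0 = D_1/(1+r)^1 + D_2/(1+r)^2 + D_3/(1+r)^3 + TV/(1+r)^3
    = 1600.04452 + 1551.60150 + 1504.62514 + 21641.86849 = 26298.13966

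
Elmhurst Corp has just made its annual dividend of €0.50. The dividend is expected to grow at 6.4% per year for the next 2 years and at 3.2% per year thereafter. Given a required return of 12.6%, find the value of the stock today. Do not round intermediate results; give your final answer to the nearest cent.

D_1 = 0.53200
D_2 = 0.56605
Terminal value at year 2: TV = D_2×(1+g_2)/(r−g_2) = 0.58416/0.094 = 6.21448
P_0 = D_1/(1+r)^1 + D_2/(1+r)^2 + TV/(1+r)^2
    = 0.47247 + 0.44645 + 4.90149 = 5.82041

€5.82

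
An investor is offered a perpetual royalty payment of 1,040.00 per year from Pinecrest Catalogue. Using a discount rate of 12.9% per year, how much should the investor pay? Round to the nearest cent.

Level perpetuity: PV = C / r = 1,040.00 / 0.129 = 8,062.02

8062.02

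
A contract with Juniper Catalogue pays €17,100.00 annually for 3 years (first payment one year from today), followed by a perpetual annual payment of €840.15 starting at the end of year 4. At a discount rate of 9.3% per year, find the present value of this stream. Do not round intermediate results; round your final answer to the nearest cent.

PV of 3-year annuity: €17,100.00 × [1 − (1+0.093)^−3] / 0.093 = 43054.74974
Perpetuity value at year 3: €840.15 / 0.093 = 9033.87097
PV of perpetuity: 9033.87097 / (1+0.093)^3 = 6918.52313
Total PV = 43054.74974 + 6918.52313 = 49973.27287

€49973.27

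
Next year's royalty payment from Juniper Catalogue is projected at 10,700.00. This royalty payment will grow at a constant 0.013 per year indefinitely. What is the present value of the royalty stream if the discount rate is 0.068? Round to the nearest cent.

194545.45

Growing perpetuity: P = D₁ / (r − g) = 10,700.0000 / (0.068 − 0.013) = 194,545.45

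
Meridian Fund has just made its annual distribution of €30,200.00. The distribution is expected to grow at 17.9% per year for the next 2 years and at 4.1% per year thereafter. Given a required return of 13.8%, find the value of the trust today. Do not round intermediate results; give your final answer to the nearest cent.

€411583.00

D_1 = 35605.80000
D_2 = 41979.23820
Terminal value at year 2: TV = D_2×(1+g_2)/(r−g_2) = 43700.38697/0.097 = 450519.45326
P_0 = D_1/(1+r)^1 + D_2/(1+r)^2 + TV/(1+r)^2
    = 31288.04921 + 32415.29879 + 347879.64985 = 411582.99784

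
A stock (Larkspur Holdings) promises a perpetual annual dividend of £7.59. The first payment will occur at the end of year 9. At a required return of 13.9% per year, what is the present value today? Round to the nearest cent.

Value at end of year 8: C / r = £7.59 / 0.139 = £54.6043
Discount to today: PV = £54.6043 / (1 + 0.139)^8 = £54.6043 / 2.832630 = £19.28

£19.28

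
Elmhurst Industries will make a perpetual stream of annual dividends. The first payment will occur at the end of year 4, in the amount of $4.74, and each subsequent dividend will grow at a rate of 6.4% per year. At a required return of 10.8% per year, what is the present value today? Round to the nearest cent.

Value at end of year 3: C₁ / (r − g) = $4.74 / (0.108 − 0.064) = $107.7273
Discount to today: PV = $107.7273 / (1 + 0.108)^3 = $107.7273 / 1.360252 = $79.20

$79.20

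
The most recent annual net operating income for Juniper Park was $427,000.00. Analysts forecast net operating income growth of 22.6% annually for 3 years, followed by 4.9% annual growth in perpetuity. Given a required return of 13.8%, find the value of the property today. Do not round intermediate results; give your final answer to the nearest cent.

$7782530.41

D_1 = 523502.00000
D_2 = 641813.45200
D_3 = 786863.29215
Terminal value at year 3: TV = D_3×(1+g_2)/(r−g_2) = 825419.59347/0.089 = 9274377.45469
P_0 = D_1/(1+r)^1 + D_2/(1+r)^2 + D_3/(1+r)^3 + TV/(1+r)^3
    = 460019.33216 + 495592.00460 + 533915.46365 + 6293003.61090 = 7782530.41130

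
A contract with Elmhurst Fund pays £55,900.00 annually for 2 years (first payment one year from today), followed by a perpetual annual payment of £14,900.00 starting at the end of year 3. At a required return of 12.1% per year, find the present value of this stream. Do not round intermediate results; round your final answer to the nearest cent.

£192341.64

PV of 2-year annuity: £55,900.00 × [1 − (1+0.121)^−2] / 0.121 = 94349.85807
Perpetuity value at year 2: £14,900.00 / 0.121 = 123140.49587
PV of perpetuity: 123140.49587 / (1+0.121)^2 = 97991.78593
Total PV = 94349.85807 + 97991.78593 = 192341.64401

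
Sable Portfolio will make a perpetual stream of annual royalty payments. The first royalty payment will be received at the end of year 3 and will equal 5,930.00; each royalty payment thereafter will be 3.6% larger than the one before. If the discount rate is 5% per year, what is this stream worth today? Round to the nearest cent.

Value at end of year 2: C₁ / (r − g) = 5,930.00 / (0.05 − 0.036) = 423,571.4286
Discount to today: PV = 423,571.4286 / (1 + 0.05)^2 = 423,571.4286 / 1.102500 = 384,191.77

384191.77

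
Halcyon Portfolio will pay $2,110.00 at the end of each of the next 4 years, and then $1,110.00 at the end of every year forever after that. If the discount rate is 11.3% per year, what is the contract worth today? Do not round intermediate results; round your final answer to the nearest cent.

$12905.69

PV of 4-year annuity: $2,110.00 × [1 − (1+0.113)^−4] / 0.113 = 6504.45000
Perpetuity value at year 4: $1,110.00 / 0.113 = 9823.00885
PV of perpetuity: 9823.00885 / (1+0.113)^4 = 6401.23657
Total PV = 6504.45000 + 6401.23657 = 12905.68658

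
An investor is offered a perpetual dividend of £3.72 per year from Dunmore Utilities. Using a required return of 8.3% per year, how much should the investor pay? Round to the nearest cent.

£44.82

Level perpetuity: PV = C / r = £3.72 / 0.083 = £44.82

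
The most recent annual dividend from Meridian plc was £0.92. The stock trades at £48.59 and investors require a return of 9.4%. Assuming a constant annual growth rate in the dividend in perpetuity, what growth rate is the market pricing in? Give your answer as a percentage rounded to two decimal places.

7.37%

P = D₀(1+g)/(r−g) ⇒ P(r−g) = D₀(1+g) ⇒ g(P+D₀) = P·r − D₀
g = (P·r − D₀)/(P + D₀) = (£48.59×0.094 − £0.92) / (£48.59 + £0.92) = 0.073671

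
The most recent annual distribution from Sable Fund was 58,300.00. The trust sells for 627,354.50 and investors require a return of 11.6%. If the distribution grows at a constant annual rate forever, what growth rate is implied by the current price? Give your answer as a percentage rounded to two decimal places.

P = D₀(1+g)/(r−g) ⇒ P(r−g) = D₀(1+g) ⇒ g(P+D₀) = P·r − D₀
g = (P·r − D₀)/(P + D₀) = (627,354.50×0.116 − 58,300.00) / (627,354.50 + 58,300.00) = 0.021108

2.11%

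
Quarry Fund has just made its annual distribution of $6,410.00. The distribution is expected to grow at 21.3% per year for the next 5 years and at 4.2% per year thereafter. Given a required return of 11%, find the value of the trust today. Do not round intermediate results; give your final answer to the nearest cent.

D_1 = 7775.33000
D_2 = 9431.47529
D_3 = 11440.37953
D_4 = 13877.18037
D_5 = 16833.01978
Terminal value at year 5: TV = D_5×(1+g_2)/(r−g_2) = 17540.00661/0.068 = 257941.27375
P_0 = D_1/(1+r)^1 + D_2/(1+r)^2 + D_3/(1+r)^3 + D_4/(1+r)^4 + D_5/(1+r)^5 + TV/(1+r)^5
    = 7004.80180 + 7654.79692 + 8365.10691 + 9141.32854 + 9989.57795 + 153075.59147 = 195231.20359

$195231.20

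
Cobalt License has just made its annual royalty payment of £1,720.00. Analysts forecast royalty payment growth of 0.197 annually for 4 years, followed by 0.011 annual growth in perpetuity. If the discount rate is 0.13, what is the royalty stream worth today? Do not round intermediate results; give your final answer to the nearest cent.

£26361.16

D_1 = 2058.84000
D_2 = 2464.43148
D_3 = 2949.92448
D_4 = 3531.05960
Terminal value at year 4: TV = D_4×(1+g_2)/(r−g_2) = 3569.90126/0.119 = 29999.17025
P_0 = D_1/(1+r)^1 + D_2/(1+r)^2 + D_3/(1+r)^3 + D_4/(1+r)^4 + TV/(1+r)^4
    = 1821.98230 + 1930.01134 + 2044.44564 + 2165.66498 + 18399.05293 = 26361.15720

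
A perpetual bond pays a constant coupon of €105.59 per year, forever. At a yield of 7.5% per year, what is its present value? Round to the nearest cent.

€1407.87

Level perpetuity: PV = C / r = €105.59 / 0.075 = €1,407.87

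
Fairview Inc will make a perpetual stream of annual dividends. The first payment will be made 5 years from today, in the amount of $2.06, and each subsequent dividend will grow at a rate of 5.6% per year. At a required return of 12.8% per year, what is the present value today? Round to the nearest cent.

Value at end of year 4: C₁ / (r − g) = $2.06 / (0.128 − 0.056) = $28.6111
Discount to today: PV = $28.6111 / (1 + 0.128)^4 = $28.6111 / 1.618961 = $17.67

$17.67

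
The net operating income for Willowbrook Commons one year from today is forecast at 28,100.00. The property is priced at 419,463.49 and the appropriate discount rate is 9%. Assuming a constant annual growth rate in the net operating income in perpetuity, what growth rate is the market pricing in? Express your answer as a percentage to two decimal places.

2.30%

P = D₁/(r−g) ⇒ g = r − D₁/P = 0.09 − 28,100.00/419,463.49 = 0.023010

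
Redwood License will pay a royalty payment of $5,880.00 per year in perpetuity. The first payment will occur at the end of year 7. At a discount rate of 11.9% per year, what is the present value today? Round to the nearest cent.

$25168.07

Value at end of year 6: C / r = $5,880.00 / 0.119 = $49,411.7647
Discount to today: PV = $49,411.7647 / (1 + 0.119)^6 = $49,411.7647 / 1.963272 = $25,168.07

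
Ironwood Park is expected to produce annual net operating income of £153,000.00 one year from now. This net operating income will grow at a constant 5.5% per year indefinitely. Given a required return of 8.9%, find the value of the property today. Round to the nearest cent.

Growing perpetuity: P = D₁ / (r − g) = £153,000.0000 / (0.089 − 0.055) = £4,500,000.00

£4500000.00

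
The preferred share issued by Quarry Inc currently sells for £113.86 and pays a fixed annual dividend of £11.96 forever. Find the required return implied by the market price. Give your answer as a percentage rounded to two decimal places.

10.50%

P = C/r ⇒ r = C/P = £11.96/£113.86 = 0.105041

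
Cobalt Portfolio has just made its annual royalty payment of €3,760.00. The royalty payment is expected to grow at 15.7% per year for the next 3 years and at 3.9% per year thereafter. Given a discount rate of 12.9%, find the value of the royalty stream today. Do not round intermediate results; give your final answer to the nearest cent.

D_1 = 4350.32000
D_2 = 5033.32024
D_3 = 5823.55152
Terminal value at year 3: TV = D_3×(1+g_2)/(r−g_2) = 6050.67003/0.09 = 67229.66697
P_0 = D_1/(1+r)^1 + D_2/(1+r)^2 + D_3/(1+r)^3 + TV/(1+r)^3
    = 3853.25066 + 3948.81401 + 4046.74740 + 46717.45050 = 58566.26257

€58566.26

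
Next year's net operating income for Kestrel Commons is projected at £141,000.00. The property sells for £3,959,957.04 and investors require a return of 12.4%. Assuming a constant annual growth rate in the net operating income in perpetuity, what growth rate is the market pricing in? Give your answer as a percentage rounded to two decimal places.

P = D₁/(r−g) ⇒ g = r − D₁/P = 0.124 − £141,000.00/£3,959,957.04 = 0.088394

8.84%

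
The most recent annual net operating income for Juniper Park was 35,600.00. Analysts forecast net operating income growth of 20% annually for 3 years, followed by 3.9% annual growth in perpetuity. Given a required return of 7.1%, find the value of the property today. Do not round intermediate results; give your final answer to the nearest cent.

1760544.85

D_1 = 42720.00000
D_2 = 51264.00000
D_3 = 61516.80000
Terminal value at year 3: TV = D_3×(1+g_2)/(r−g_2) = 63915.95520/0.032 = 1997373.60000
P_0 = D_1/(1+r)^1 + D_2/(1+r)^2 + D_3/(1+r)^3 + TV/(1+r)^3
    = 39887.95518 + 44692.38676 + 50075.50337 + 1625889.00008 = 1760544.84539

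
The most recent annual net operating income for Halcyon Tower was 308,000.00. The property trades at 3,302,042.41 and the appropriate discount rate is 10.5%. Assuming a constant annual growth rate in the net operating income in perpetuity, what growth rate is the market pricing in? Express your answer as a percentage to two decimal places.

P = D₀(1+g)/(r−g) ⇒ P(r−g) = D₀(1+g) ⇒ g(P+D₀) = P·r − D₀
g = (P·r − D₀)/(P + D₀) = (3,302,042.41×0.105 − 308,000.00) / (3,302,042.41 + 308,000.00) = 0.010724

1.07%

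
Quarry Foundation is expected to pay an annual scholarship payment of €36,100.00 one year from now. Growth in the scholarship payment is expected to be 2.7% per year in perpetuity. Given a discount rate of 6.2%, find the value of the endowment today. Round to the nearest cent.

€1031428.57

Growing perpetuity: P = D₁ / (r − g) = €36,100.0000 / (0.062 − 0.027) = €1,031,428.57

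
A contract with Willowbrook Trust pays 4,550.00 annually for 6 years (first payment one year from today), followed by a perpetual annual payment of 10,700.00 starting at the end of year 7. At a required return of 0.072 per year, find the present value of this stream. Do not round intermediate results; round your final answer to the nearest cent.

119477.01

PV of 6-year annuity: 4,550.00 × [1 − (1+0.072)^−6] / 0.072 = 21554.49552
Perpetuity value at year 6: 10,700.00 / 0.072 = 148611.11111
PV of perpetuity: 148611.11111 / (1+0.072)^6 = 97922.51724
Total PV = 21554.49552 + 97922.51724 = 119477.01276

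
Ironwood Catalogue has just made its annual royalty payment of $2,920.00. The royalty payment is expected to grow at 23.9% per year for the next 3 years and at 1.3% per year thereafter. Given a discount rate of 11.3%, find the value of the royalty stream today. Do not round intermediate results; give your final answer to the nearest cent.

D_1 = 3617.88000
D_2 = 4482.55332
D_3 = 5553.88356
Terminal value at year 3: TV = D_3×(1+g_2)/(r−g_2) = 5626.08405/0.1 = 56260.84050
P_0 = D_1/(1+r)^1 + D_2/(1+r)^2 + D_3/(1+r)^3 + TV/(1+r)^3
    = 3250.56604 + 3618.55465 + 4028.20234 + 40805.68972 = 51703.01274

$51703.01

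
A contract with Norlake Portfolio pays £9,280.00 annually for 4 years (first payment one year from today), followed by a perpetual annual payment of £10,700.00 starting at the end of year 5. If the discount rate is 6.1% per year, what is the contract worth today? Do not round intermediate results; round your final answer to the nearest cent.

PV of 4-year annuity: £9,280.00 × [1 − (1+0.061)^−4] / 0.061 = 32082.68412
Perpetuity value at year 4: £10,700.00 / 0.061 = 175409.83607
PV of perpetuity: 175409.83607 / (1+0.061)^4 = 138417.94812
Total PV = 32082.68412 + 138417.94812 = 170500.63225

£170500.63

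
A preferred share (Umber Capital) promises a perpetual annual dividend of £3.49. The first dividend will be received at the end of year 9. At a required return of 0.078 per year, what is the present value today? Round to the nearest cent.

Value at end of year 8: C / r = £3.49 / 0.078 = £44.7436
Discount to today: PV = £44.7436 / (1 + 0.078)^8 = £44.7436 / 1.823686 = £24.53

£24.53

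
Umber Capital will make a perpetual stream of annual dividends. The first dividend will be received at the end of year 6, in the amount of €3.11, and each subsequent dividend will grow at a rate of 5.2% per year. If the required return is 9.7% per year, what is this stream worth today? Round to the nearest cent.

Value at end of year 5: C₁ / (r − g) = €3.11 / (0.097 − 0.052) = €69.1111
Discount to today: PV = €69.1111 / (1 + 0.097)^5 = €69.1111 / 1.588668 = €43.50

€43.50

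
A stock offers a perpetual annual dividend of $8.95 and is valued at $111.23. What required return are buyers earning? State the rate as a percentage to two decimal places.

P = C/r ⇒ r = C/P = $8.95/$111.23 = 0.080464

8.05%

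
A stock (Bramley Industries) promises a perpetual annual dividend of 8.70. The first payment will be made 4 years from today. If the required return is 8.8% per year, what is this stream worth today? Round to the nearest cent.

Value at end of year 3: C / r = 8.70 / 0.088 = 98.8636
Discount to today: PV = 98.8636 / (1 + 0.088)^3 = 98.8636 / 1.287913 = 76.76

76.76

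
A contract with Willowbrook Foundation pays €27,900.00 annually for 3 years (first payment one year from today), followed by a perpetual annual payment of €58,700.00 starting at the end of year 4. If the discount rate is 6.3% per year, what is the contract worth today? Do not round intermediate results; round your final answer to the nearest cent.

PV of 3-year annuity: €27,900.00 × [1 − (1+0.063)^−3] / 0.063 = 74165.01891
Perpetuity value at year 3: €58,700.00 / 0.063 = 931746.03175
PV of perpetuity: 931746.03175 / (1+0.063)^3 = 775707.08516
Total PV = 74165.01891 + 775707.08516 = 849872.10406

€849872.10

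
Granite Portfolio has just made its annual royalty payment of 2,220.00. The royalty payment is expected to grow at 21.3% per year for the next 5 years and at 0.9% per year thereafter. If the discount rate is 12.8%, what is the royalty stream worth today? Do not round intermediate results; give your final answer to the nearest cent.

40944.08

D_1 = 2692.86000
D_2 = 3266.43918
D_3 = 3962.19073
D_4 = 4806.13735
D_5 = 5829.84461
Terminal value at year 5: TV = D_5×(1+g_2)/(r−g_2) = 5882.31321/0.119 = 49431.20342
P_0 = D_1/(1+r)^1 + D_2/(1+r)^2 + D_3/(1+r)^3 + D_4/(1+r)^4 + D_5/(1+r)^5 + TV/(1+r)^5
    = 2387.28723 + 2567.18033 + 2760.62920 + 2968.65534 + 3192.35721 + 27067.96993 = 40944.07925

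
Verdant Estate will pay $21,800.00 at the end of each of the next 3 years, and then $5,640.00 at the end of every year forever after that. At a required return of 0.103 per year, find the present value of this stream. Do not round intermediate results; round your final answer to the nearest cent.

PV of 3-year annuity: $21,800.00 × [1 − (1+0.103)^−3] / 0.103 = 53928.31981
Perpetuity value at year 3: $5,640.00 / 0.103 = 54757.28155
PV of perpetuity: 54757.28155 / (1+0.103)^3 = 40805.18413
Total PV = 53928.31981 + 40805.18413 = 94733.50395

$94733.50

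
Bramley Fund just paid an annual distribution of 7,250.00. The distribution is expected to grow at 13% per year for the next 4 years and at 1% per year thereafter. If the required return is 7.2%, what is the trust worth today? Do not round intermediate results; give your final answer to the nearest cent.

D_1 = 8192.50000
D_2 = 9257.52500
D_3 = 10461.00325
D_4 = 11820.93367
Terminal value at year 4: TV = D_4×(1+g_2)/(r−g_2) = 11939.14301/0.062 = 192566.82273
P_0 = D_1/(1+r)^1 + D_2/(1+r)^2 + D_3/(1+r)^3 + D_4/(1+r)^4 + TV/(1+r)^4
    = 7642.25746 + 8055.73781 + 8491.58930 + 8951.02230 + 145815.04069 = 178955.64755

178955.65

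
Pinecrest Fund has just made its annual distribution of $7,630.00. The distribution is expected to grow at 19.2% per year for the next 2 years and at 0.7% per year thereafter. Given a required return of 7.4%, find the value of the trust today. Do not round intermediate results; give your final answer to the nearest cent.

D_1 = 9094.96000
D_2 = 10841.19232
Terminal value at year 2: TV = D_2×(1+g_2)/(r−g_2) = 10917.08067/0.067 = 162941.50248
P_0 = D_1/(1+r)^1 + D_2/(1+r)^2 + TV/(1+r)^2
    = 8468.30540 + 9398.71512 + 141261.28544 = 159128.30596

$159128.31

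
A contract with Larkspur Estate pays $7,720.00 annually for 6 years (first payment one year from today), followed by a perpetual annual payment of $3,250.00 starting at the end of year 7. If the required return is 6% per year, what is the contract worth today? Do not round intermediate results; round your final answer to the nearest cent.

$76147.11

PV of 6-year annuity: $7,720.00 × [1 − (1+0.06)^−6] / 0.06 = 37961.74380
Perpetuity value at year 6: $3,250.00 / 0.06 = 54166.66667
PV of perpetuity: 54166.66667 / (1+0.06)^6 = 38185.36261
Total PV = 37961.74380 + 38185.36261 = 76147.10640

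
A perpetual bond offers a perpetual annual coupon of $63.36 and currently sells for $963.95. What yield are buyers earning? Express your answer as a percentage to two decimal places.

6.57%

P = C/r ⇒ r = C/P = $63.36/$963.95 = 0.065730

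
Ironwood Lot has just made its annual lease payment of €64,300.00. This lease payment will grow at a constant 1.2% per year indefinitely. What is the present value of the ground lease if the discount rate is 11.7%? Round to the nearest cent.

€619729.52

D₁ = D₀ × (1 + g) = €64,300.00 × 1.012 = €65,071.6000
Growing perpetuity: P = D₁ / (r − g) = €65,071.6000 / (0.117 − 0.012) = €619,729.52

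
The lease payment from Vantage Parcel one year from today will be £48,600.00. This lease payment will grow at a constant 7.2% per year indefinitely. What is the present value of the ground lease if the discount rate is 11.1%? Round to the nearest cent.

£1246153.85

Growing perpetuity: P = D₁ / (r − g) = £48,600.0000 / (0.111 − 0.072) = £1,246,153.85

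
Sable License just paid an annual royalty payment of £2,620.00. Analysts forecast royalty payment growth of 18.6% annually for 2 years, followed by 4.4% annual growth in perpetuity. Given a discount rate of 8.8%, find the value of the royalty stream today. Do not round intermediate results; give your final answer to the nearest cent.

D_1 = 3107.32000
D_2 = 3685.28152
Terminal value at year 2: TV = D_2×(1+g_2)/(r−g_2) = 3847.43391/0.044 = 87441.67970
P_0 = D_1/(1+r)^1 + D_2/(1+r)^2 + TV/(1+r)^2
    = 2855.99265 + 3113.24198 + 73868.74164 = 79837.97627

£79837.98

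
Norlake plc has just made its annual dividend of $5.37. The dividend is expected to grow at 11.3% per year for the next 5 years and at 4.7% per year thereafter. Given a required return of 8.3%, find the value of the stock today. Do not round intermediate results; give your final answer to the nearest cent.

$208.21

D_1 = 5.97681
D_2 = 6.65219
D_3 = 7.40389
D_4 = 8.24053
D_5 = 9.17171
Terminal value at year 5: TV = D_5×(1+g_2)/(r−g_2) = 9.60278/0.036 = 266.74377
P_0 = D_1/(1+r)^1 + D_2/(1+r)^2 + D_3/(1+r)^3 + D_4/(1+r)^4 + D_5/(1+r)^5 + TV/(1+r)^5
    = 5.51875 + 5.67163 + 5.82874 + 5.99020 + 6.15613 + 179.04080 = 208.20624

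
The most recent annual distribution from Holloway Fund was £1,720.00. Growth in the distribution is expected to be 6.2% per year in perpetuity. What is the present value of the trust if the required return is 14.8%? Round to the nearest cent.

£21240.00

D₁ = D₀ × (1 + g) = £1,720.00 × 1.062 = £1,826.6400
Growing perpetuity: P = D₁ / (r − g) = £1,826.6400 / (0.148 − 0.062) = £21,240.00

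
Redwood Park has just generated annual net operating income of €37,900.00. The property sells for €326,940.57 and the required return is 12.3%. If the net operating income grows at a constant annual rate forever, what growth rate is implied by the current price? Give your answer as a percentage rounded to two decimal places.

0.63%

P = D₀(1+g)/(r−g) ⇒ P(r−g) = D₀(1+g) ⇒ g(P+D₀) = P·r − D₀
g = (P·r − D₀)/(P + D₀) = (€326,940.57×0.123 − €37,900.00) / (€326,940.57 + €37,900.00) = 0.006342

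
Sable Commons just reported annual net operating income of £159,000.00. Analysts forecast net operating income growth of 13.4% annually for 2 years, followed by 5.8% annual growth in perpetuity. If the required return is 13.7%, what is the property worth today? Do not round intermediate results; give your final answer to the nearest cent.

£2434912.86

D_1 = 180306.00000
D_2 = 204467.00400
Terminal value at year 2: TV = D_2×(1+g_2)/(r−g_2) = 216326.09023/0.079 = 2738304.93965
P_0 = D_1/(1+r)^1 + D_2/(1+r)^2 + TV/(1+r)^2
    = 158580.47493 + 158162.05679 + 2118170.33023 = 2434912.86196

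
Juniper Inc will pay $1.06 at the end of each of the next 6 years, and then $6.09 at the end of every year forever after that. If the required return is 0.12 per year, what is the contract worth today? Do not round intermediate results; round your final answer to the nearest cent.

$30.07

PV of 6-year annuity: $1.06 × [1 − (1+0.12)^−6] / 0.12 = 4.35809
Perpetuity value at year 6: $6.09 / 0.12 = 50.75000
PV of perpetuity: 50.75000 / (1+0.12)^6 = 25.71153
Total PV = 4.35809 + 25.71153 = 30.06962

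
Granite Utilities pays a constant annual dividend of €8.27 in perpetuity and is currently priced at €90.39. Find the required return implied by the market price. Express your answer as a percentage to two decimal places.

P = C/r ⇒ r = C/P = €8.27/€90.39 = 0.091492

9.15%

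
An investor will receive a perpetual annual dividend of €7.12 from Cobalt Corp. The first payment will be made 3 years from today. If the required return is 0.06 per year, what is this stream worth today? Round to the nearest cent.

Value at end of year 2: C / r = €7.12 / 0.06 = €118.6667
Discount to today: PV = €118.6667 / (1 + 0.06)^2 = €118.6667 / 1.123600 = €105.61

€105.61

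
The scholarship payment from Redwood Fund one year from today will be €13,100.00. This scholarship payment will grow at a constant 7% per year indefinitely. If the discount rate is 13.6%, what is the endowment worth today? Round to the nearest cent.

€198484.85

Growing perpetuity: P = D₁ / (r − g) = €13,100.0000 / (0.136 − 0.07) = €198,484.85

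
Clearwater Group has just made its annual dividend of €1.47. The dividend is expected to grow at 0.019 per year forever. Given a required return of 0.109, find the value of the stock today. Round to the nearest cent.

€16.64

D₁ = D₀ × (1 + g) = €1.47 × 1.019 = €1.4979
Growing perpetuity: P = D₁ / (r − g) = €1.4979 / (0.109 − 0.019) = €16.64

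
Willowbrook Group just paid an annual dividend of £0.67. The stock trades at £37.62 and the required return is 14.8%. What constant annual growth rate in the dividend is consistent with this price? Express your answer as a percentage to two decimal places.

12.79%

P = D₀(1+g)/(r−g) ⇒ P(r−g) = D₀(1+g) ⇒ g(P+D₀) = P·r − D₀
g = (P·r − D₀)/(P + D₀) = (£37.62×0.148 − £0.67) / (£37.62 + £0.67) = 0.127912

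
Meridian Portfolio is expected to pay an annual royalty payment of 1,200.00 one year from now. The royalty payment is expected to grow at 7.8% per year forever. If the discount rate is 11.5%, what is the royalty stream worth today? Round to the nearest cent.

Growing perpetuity: P = D₁ / (r − g) = 1,200.0000 / (0.115 − 0.078) = 32,432.43

32432.43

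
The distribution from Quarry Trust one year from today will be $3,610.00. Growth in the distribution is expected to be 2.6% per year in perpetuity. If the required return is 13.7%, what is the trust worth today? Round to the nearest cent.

Growing perpetuity: P = D₁ / (r − g) = $3,610.0000 / (0.137 − 0.026) = $32,522.52

$32522.52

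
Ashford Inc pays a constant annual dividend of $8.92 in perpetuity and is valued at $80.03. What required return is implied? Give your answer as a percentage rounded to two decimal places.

P = C/r ⇒ r = C/P = $8.92/$80.03 = 0.111458

11.15%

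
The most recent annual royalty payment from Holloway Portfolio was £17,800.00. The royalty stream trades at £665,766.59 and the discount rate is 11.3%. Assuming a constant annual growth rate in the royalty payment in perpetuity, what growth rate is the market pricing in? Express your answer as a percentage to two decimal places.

8.40%

P = D₀(1+g)/(r−g) ⇒ P(r−g) = D₀(1+g) ⇒ g(P+D₀) = P·r − D₀
g = (P·r − D₀)/(P + D₀) = (£665,766.59×0.113 − £17,800.00) / (£665,766.59 + £17,800.00) = 0.084018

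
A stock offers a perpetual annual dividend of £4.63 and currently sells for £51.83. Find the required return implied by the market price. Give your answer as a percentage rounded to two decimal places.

8.93%

P = C/r ⇒ r = C/P = £4.63/£51.83 = 0.089331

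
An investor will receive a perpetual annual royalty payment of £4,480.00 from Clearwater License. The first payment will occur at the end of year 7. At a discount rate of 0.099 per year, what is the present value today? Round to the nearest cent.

£25683.65

Value at end of year 6: C / r = £4,480.00 / 0.099 = £45,252.5253
Discount to today: PV = £45,252.5253 / (1 + 0.099)^6 = £45,252.5253 / 1.761920 = £25,683.65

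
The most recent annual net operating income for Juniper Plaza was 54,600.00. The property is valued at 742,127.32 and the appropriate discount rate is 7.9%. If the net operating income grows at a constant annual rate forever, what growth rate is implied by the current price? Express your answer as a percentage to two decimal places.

P = D₀(1+g)/(r−g) ⇒ P(r−g) = D₀(1+g) ⇒ g(P+D₀) = P·r − D₀
g = (P·r − D₀)/(P + D₀) = (742,127.32×0.079 − 54,600.00) / (742,127.32 + 54,600.00) = 0.005056

0.51%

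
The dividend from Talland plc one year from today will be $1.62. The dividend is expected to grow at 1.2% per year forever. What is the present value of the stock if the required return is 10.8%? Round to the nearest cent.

Growing perpetuity: P = D₁ / (r − g) = $1.6200 / (0.108 − 0.012) = $16.88

$16.88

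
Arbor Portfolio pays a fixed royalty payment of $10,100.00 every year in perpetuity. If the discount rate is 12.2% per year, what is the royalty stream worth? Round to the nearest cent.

Level perpetuity: PV = C / r = $10,100.00 / 0.122 = $82,786.89

$82786.89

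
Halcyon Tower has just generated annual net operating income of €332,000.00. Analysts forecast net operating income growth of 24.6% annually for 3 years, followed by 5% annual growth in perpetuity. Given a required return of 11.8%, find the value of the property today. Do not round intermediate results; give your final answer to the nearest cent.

D_1 = 413672.00000
D_2 = 515435.31200
D_3 = 642232.39875
Terminal value at year 3: TV = D_3×(1+g_2)/(r−g_2) = 674344.01869/0.068 = 9916823.80426
P_0 = D_1/(1+r)^1 + D_2/(1+r)^2 + D_3/(1+r)^3 + TV/(1+r)^3
    = 370010.73345 + 412373.32190 + 459586.00991 + 7096548.68251 = 8338518.74778

€8338518.75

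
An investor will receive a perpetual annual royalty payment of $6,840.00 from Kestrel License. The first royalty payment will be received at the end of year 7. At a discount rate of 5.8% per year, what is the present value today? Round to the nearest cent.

Value at end of year 6: C / r = $6,840.00 / 0.058 = $117,931.0345
Discount to today: PV = $117,931.0345 / (1 + 0.058)^6 = $117,931.0345 / 1.402536 = $84,084.14

$84084.14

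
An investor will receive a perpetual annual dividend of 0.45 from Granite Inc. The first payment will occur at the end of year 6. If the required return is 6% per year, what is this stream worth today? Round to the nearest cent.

Value at end of year 5: C / r = 0.45 / 0.06 = 7.5000
Discount to today: PV = 7.5000 / (1 + 0.06)^5 = 7.5000 / 1.338226 = 5.60

5.60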